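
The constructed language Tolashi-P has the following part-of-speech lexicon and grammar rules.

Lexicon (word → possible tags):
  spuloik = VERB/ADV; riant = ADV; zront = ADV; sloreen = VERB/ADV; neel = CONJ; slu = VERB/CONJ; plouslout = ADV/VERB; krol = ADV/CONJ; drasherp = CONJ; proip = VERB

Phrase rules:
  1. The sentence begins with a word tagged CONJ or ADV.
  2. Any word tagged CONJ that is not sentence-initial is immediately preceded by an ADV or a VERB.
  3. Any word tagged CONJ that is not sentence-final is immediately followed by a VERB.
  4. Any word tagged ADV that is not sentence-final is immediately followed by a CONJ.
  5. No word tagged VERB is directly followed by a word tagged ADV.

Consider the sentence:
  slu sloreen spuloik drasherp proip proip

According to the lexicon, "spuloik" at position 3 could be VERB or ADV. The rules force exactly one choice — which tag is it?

Candidates per position — 1:slu {VERB,CONJ}; 2:sloreen {VERB,ADV}; 3:spuloik {VERB,ADV}; 4:drasherp {CONJ}; 5:proip {VERB}; 6:proip {VERB}.
Word 1 cannot be VERB — rule 1 would then fail for every completion. It is CONJ.
Word 2 cannot be ADV — rule 3 would then fail for every completion. It is VERB.
Word 3 cannot be ADV — rule 5 would then fail for every completion. It is VERB.
The only consistent sequence is: CONJ VERB VERB CONJ VERB VERB.
Checking: rule 1 ✓; rule 2 ✓; rule 3 ✓; rule 4 ✓; rule 5 ✓.

VERB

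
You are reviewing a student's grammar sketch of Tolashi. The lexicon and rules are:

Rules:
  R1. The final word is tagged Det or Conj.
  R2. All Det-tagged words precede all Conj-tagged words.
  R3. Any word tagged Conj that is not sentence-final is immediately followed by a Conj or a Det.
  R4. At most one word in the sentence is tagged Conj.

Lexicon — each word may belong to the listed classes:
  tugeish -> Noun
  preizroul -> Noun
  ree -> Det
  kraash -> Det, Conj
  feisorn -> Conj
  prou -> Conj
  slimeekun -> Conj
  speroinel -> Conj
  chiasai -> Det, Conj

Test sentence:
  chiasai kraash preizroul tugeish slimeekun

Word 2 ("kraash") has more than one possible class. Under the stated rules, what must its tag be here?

Candidates per position — 1:chiasai {Det,Conj}; 2:kraash {Det,Conj}; 3:preizroul {Noun}; 4:tugeish {Noun}; 5:slimeekun {Conj}.
Word 1 cannot be Conj — rule 4 would then fail for every completion. It is Det.
Word 2 cannot be Conj — rule 3 would then fail for every completion. It is Det.
The unique satisfying tagging is: Det Det Noun Noun Conj.
Checking: rule 1 holds; rule 2 holds; rule 3 holds; rule 4 holds.

Det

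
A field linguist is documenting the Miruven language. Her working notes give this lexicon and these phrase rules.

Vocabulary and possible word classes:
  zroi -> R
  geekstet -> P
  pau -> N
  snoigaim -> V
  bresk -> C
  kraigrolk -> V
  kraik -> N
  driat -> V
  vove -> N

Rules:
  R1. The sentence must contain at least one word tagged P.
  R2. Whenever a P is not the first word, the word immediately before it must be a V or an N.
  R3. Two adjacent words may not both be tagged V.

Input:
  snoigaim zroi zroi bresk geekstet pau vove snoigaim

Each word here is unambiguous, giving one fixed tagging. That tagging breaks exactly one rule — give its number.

2

Fixed tagging: V R R C P N N V.
Checking each rule: R1 holds, R2 violated, R3 holds.
Only rule 2 fails.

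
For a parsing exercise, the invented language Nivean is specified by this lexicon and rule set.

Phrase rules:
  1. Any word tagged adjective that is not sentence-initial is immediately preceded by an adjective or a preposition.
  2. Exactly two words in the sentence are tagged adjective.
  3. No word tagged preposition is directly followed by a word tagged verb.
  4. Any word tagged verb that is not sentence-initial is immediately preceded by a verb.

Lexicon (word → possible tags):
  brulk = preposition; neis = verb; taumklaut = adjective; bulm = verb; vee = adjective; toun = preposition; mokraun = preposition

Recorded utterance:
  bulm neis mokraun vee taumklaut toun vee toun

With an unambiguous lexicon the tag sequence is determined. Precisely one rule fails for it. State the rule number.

2

Fixed tagging: verb verb preposition adjective adjective preposition adjective preposition.
Applying the rules: R1 holds, R2 violated, R3 holds, R4 holds.
Only rule 2 fails.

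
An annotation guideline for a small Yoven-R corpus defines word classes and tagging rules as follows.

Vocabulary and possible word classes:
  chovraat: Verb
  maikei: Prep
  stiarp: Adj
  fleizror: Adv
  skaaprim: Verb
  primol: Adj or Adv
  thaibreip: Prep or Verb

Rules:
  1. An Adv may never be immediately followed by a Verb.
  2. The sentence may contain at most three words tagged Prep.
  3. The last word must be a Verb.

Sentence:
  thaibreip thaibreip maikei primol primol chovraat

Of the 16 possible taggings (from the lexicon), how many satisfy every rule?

Candidates per position — 1:thaibreip {Prep,Verb}; 2:thaibreip {Prep,Verb}; 3:maikei {Prep}; 4:primol {Adj,Adv}; 5:primol {Adj,Adv}; 6:chovraat {Verb}.
There are 16 candidate sequences in total.
Checking each against the rules leaves 8 sequences.
Count = 8.

8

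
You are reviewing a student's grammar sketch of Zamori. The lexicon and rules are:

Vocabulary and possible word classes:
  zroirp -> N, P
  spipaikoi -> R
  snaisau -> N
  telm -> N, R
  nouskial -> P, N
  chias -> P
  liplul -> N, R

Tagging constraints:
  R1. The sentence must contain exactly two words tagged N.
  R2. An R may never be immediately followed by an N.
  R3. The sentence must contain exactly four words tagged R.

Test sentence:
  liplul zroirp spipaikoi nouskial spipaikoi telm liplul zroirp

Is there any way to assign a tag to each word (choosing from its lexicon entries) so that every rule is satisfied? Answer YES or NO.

YES

Candidates per position — 1:liplul {N,R}; 2:zroirp {N,P}; 3:spipaikoi {R}; 4:nouskial {P,N}; 5:spipaikoi {R}; 6:telm {N,R}; 7:liplul {N,R}; 8:zroirp {N,P}.
One satisfying assignment: N N R P R R R P.
Rule-by-rule: rule 1 ✓; rule 2 ✓; rule 3 ✓.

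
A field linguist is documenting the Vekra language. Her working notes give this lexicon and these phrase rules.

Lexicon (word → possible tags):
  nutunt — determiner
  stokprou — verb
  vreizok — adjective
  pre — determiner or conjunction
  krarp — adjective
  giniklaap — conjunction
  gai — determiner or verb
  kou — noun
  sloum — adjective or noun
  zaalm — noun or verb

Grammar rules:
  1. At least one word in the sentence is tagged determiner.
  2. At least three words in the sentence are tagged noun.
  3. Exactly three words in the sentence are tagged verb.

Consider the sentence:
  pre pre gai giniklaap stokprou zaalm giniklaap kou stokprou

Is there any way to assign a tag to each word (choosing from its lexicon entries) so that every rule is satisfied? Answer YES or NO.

Candidates per position — 1:pre {determiner,conjunction}; 2:pre {determiner,conjunction}; 3:gai {determiner,verb}; 4:giniklaap {conjunction}; 5:stokprou {verb}; 6:zaalm {noun,verb}; 7:giniklaap {conjunction}; 8:kou {noun}; 9:stokprou {verb}.
Rule 2 cannot be satisfied by any choice of tags from the lexicon.
So there is no consistent tagging.

NO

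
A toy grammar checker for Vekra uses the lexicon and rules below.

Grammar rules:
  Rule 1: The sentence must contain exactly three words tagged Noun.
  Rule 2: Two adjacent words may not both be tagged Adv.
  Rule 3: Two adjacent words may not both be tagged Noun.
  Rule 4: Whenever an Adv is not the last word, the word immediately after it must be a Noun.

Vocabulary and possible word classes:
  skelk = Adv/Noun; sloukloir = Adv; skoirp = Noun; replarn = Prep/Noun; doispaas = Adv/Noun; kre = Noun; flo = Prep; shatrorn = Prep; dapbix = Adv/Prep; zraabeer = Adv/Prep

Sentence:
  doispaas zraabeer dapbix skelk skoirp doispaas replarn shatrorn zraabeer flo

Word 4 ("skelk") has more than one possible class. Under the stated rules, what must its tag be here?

Adv

Candidates per position — 1:doispaas {Adv,Noun}; 2:zraabeer {Adv,Prep}; 3:dapbix {Adv,Prep}; 4:skelk {Adv,Noun}; 5:skoirp {Noun}; 6:doispaas {Adv,Noun}; 7:replarn {Prep,Noun}; 8:shatrorn {Prep}; 9:zraabeer {Adv,Prep}; 10:flo {Prep}.
Word 1 cannot be Adv — rule 4 would then fail for every completion. It is Noun.
Word 2 cannot be Adv — rule 4 would then fail for every completion. It is Prep.
Word 4 cannot be Noun — rule 3 would then fail for every completion. It is Adv.
Word 6 cannot be Noun — rule 3 would then fail for every completion. It is Adv.
Word 7 cannot be Prep — rule 1 would then fail for every completion. It is Noun.
Word 9 cannot be Adv — rule 4 would then fail for every completion. It is Prep.
Word 3 cannot be Adv — rule 2 would then fail for every completion. It is Prep.
The only consistent sequence is: Noun Prep Prep Adv Noun Adv Noun Prep Prep Prep.
Verifying each rule — rule 1 satisfied; rule 2 satisfied; rule 3 satisfied; rule 4 satisfied.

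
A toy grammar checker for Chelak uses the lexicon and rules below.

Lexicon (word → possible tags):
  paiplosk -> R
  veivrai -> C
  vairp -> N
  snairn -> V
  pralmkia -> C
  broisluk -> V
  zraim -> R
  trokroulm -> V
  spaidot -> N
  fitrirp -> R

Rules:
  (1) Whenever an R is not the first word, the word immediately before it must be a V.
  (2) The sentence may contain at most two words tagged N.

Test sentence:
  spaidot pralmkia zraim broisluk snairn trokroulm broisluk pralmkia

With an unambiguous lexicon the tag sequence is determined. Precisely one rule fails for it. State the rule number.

Fixed tagging: N C R V V V V C.
Applying the rules: R1 fail, R2 pass.
Only rule 1 fails.

1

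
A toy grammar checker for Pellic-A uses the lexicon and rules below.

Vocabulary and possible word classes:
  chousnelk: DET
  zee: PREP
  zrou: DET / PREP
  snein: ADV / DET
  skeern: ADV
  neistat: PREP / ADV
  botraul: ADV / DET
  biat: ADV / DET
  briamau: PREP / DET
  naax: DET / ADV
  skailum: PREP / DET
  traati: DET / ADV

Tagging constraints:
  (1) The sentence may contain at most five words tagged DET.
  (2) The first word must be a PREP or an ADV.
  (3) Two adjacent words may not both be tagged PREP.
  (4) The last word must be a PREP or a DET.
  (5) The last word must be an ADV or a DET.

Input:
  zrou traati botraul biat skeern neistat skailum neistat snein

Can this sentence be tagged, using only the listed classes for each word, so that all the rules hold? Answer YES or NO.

YES

Candidates per position — 1:zrou {DET,PREP}; 2:traati {DET,ADV}; 3:botraul {ADV,DET}; 4:biat {ADV,DET}; 5:skeern {ADV}; 6:neistat {PREP,ADV}; 7:skailum {PREP,DET}; 8:neistat {PREP,ADV}; 9:snein {ADV,DET}.
One satisfying assignment: PREP ADV ADV DET ADV PREP DET ADV DET.
Verifying each rule — rule 1 satisfied; rule 2 satisfied; rule 3 satisfied; rule 4 satisfied; rule 5 satisfied.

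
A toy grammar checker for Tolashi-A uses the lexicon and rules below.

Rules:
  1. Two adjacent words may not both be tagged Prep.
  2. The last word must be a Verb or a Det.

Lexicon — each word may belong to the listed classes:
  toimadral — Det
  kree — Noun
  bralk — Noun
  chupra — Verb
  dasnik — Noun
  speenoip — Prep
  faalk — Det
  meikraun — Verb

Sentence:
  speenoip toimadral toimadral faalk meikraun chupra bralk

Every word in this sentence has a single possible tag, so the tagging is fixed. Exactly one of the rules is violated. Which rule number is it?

Fixed tagging: Prep Det Det Det Verb Verb Noun.
Checking each rule: R1 ok, R2 fails.
Only rule 2 fails.

2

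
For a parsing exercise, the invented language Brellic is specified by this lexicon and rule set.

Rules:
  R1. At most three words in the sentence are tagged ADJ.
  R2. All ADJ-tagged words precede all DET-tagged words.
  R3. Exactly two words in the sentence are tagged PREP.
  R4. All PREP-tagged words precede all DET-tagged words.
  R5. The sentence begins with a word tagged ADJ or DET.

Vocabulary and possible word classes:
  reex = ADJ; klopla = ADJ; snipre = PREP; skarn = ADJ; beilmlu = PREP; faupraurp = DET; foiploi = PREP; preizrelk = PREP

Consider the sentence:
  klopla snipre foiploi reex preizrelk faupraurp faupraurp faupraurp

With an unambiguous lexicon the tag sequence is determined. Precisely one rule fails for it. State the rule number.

3

Fixed tagging: ADJ PREP PREP ADJ PREP DET DET DET.
Checking each rule: R1 ✓, R2 ✓, R3 ✗, R4 ✓, R5 ✓.
Only rule 3 fails.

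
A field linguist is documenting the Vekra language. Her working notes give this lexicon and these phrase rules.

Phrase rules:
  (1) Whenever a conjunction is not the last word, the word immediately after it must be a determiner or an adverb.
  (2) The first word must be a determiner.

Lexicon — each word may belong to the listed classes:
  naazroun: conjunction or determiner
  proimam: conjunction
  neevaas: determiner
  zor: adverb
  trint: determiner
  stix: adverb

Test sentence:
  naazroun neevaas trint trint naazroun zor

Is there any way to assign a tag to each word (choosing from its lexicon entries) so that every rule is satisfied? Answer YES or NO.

Candidates per position — 1:naazroun {conjunction,determiner}; 2:neevaas {determiner}; 3:trint {determiner}; 4:trint {determiner}; 5:naazroun {conjunction,determiner}; 6:zor {adverb}.
One satisfying assignment: determiner determiner determiner determiner conjunction adverb.
Check: rule 1 satisfied; rule 2 satisfied.

YES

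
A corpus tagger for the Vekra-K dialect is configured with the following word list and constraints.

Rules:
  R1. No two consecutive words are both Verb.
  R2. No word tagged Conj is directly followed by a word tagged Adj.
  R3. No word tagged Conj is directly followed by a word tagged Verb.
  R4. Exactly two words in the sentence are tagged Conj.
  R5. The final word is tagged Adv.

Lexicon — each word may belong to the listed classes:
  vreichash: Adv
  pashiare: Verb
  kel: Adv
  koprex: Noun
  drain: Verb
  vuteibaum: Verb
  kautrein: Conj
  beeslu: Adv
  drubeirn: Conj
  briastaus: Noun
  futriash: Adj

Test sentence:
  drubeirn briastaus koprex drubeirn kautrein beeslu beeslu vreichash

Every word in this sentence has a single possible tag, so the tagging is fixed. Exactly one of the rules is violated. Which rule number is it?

Fixed tagging: Conj Noun Noun Conj Conj Adv Adv Adv.
Checking each rule: R1 pass, R2 pass, R3 pass, R4 fail, R5 pass.
Only rule 4 fails.

4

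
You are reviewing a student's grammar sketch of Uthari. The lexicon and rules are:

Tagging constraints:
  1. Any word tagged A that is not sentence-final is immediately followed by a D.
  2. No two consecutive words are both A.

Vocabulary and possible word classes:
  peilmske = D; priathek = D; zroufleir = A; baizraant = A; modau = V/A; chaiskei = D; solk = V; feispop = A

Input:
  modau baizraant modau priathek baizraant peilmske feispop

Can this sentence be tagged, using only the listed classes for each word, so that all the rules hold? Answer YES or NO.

Candidates per position — 1:modau {V,A}; 2:baizraant {A}; 3:modau {V,A}; 4:priathek {D}; 5:baizraant {A}; 6:peilmske {D}; 7:feispop {A}.
Rule 1 cannot be satisfied by any choice of tags from the lexicon.
So there is no consistent tagging.

NO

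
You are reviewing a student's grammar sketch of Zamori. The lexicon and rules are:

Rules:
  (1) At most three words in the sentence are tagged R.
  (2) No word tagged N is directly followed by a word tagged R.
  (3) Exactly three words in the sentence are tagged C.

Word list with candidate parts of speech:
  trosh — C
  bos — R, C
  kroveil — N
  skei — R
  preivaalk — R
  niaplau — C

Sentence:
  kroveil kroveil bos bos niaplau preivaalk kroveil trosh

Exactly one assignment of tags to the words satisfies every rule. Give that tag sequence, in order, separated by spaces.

N N C R C R N C

Candidates per position — 1:kroveil {N}; 2:kroveil {N}; 3:bos {R,C}; 4:bos {R,C}; 5:niaplau {C}; 6:preivaalk {R}; 7:kroveil {N}; 8:trosh {C}.
If word 3 were R, no tagging could satisfy rule 2; so word 3 is C.
If word 4 were C, no tagging could satisfy rule 3; so word 4 is R.
The only consistent sequence is: N N C R C R N C.
Rule-by-rule: rule 1 satisfied; rule 2 satisfied; rule 3 satisfied.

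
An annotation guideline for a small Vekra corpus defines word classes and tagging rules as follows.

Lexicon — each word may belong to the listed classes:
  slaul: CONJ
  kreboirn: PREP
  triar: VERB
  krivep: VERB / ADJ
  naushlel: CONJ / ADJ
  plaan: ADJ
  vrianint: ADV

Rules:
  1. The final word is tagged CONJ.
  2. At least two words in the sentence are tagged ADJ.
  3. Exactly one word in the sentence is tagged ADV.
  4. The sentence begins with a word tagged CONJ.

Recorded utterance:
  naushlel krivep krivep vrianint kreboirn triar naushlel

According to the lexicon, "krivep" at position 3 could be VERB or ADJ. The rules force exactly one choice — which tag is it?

ADJ

Candidates per position — 1:naushlel {CONJ,ADJ}; 2:krivep {VERB,ADJ}; 3:krivep {VERB,ADJ}; 4:vrianint {ADV}; 5:kreboirn {PREP}; 6:triar {VERB}; 7:naushlel {CONJ,ADJ}.
At position 1, choosing ADJ makes rule 4 impossible to satisfy; hence CONJ.
At position 7, choosing ADJ makes rule 1 impossible to satisfy; hence CONJ.
At position 2, choosing VERB makes rule 2 impossible to satisfy; hence ADJ.
At position 3, choosing VERB makes rule 2 impossible to satisfy; hence ADJ.
The unique satisfying tagging is: CONJ ADJ ADJ ADV PREP VERB CONJ.
Verifying each rule — rule 1 holds; rule 2 holds; rule 3 holds; rule 4 holds.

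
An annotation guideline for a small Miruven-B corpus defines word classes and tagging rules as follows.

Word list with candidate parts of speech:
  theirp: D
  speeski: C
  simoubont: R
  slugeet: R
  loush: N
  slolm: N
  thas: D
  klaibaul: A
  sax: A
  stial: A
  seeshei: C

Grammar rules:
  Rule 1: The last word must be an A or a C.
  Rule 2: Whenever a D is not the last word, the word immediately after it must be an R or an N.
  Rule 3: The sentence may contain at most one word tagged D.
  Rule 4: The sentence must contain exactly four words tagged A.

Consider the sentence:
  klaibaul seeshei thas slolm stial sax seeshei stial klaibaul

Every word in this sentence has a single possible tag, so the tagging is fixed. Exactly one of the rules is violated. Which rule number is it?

4

Fixed tagging: A C D N A A C A A.
Rule check: R1 pass, R2 pass, R3 pass, R4 fail.
Only rule 4 fails.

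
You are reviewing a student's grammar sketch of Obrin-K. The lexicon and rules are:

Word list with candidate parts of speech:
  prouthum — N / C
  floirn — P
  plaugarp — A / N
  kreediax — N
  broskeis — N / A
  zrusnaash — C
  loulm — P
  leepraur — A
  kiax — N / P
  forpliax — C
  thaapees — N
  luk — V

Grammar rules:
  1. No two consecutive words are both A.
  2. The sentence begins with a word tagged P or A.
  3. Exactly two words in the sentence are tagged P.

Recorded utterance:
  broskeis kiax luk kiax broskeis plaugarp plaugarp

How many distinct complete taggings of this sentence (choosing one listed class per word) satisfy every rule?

5

Candidates per position — 1:broskeis {N,A}; 2:kiax {N,P}; 3:luk {V}; 4:kiax {N,P}; 5:broskeis {N,A}; 6:plaugarp {A,N}; 7:plaugarp {A,N}.
There are 64 candidate sequences in total.
The sequences that satisfy every rule: A P V P N A N; A P V P N N A; A P V P N N N; A P V P A N A; A P V P A N N.
Count = 5.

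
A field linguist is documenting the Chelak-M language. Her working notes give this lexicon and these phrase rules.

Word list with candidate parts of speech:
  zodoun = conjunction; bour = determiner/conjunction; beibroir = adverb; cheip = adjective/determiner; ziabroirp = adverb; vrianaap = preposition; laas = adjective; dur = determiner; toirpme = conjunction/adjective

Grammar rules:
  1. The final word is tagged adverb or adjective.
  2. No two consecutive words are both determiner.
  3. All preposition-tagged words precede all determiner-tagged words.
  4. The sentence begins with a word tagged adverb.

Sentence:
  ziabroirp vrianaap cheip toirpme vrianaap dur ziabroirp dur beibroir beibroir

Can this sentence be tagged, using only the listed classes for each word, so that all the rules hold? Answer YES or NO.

Candidates per position — 1:ziabroirp {adverb}; 2:vrianaap {preposition}; 3:cheip {adjective,determiner}; 4:toirpme {conjunction,adjective}; 5:vrianaap {preposition}; 6:dur {determiner}; 7:ziabroirp {adverb}; 8:dur {determiner}; 9:beibroir {adverb}; 10:beibroir {adverb}.
One satisfying assignment: adverb preposition adjective adjective preposition determiner adverb determiner adverb adverb.
Rule-by-rule: rule 1 ✓; rule 2 ✓; rule 3 ✓; rule 4 ✓.

YES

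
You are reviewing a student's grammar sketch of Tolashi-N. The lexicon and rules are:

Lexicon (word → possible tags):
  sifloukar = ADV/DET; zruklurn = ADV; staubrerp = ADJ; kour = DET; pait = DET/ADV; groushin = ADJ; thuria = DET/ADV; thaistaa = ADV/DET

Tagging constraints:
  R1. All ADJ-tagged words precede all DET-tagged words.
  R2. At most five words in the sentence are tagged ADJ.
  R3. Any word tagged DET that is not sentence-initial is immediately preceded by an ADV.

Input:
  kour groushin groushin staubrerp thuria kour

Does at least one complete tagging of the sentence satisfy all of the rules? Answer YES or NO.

Candidates per position — 1:kour {DET}; 2:groushin {ADJ}; 3:groushin {ADJ}; 4:staubrerp {ADJ}; 5:thuria {DET,ADV}; 6:kour {DET}.
Rule 1 cannot be satisfied by any choice of tags from the lexicon.
So there is no consistent tagging.

NO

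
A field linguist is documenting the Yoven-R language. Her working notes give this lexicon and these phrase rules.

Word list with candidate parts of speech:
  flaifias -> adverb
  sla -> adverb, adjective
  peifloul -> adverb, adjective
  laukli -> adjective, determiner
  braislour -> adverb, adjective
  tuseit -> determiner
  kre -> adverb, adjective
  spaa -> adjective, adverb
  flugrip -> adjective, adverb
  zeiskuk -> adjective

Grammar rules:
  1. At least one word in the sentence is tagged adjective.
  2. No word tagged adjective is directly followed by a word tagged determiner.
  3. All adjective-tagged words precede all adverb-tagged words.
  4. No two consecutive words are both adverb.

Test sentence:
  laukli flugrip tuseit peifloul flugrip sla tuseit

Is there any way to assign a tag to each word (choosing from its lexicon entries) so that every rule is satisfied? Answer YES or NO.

NO

Candidates per position — 1:laukli {adjective,determiner}; 2:flugrip {adjective,adverb}; 3:tuseit {determiner}; 4:peifloul {adverb,adjective}; 5:flugrip {adjective,adverb}; 6:sla {adverb,adjective}; 7:tuseit {determiner}.
Every candidate sequence violates at least one rule; no consistent tagging exists.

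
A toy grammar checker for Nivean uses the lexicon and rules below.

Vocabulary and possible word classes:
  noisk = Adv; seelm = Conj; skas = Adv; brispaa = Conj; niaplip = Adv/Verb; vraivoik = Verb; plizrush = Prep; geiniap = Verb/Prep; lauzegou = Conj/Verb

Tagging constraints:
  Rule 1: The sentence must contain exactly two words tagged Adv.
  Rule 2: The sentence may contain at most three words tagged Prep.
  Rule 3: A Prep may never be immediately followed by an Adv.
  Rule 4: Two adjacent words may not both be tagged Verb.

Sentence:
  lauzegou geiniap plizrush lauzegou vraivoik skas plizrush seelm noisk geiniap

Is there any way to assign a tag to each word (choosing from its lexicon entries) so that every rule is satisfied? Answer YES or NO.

Candidates per position — 1:lauzegou {Conj,Verb}; 2:geiniap {Verb,Prep}; 3:plizrush {Prep}; 4:lauzegou {Conj,Verb}; 5:vraivoik {Verb}; 6:skas {Adv}; 7:plizrush {Prep}; 8:seelm {Conj}; 9:noisk {Adv}; 10:geiniap {Verb,Prep}.
One satisfying assignment: Verb Prep Prep Conj Verb Adv Prep Conj Adv Verb.
Verifying each rule — rule 1 ✓; rule 2 ✓; rule 3 ✓; rule 4 ✓.

YES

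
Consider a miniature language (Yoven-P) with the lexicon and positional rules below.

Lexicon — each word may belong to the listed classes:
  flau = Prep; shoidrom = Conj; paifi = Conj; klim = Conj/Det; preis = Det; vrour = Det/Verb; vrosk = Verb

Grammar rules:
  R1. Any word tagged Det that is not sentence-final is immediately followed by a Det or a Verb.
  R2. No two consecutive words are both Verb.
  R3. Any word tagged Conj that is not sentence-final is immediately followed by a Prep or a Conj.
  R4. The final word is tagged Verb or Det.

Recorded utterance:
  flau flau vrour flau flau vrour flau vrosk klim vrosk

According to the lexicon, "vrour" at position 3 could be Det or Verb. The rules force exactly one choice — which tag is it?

Verb

Candidates per position — 1:flau {Prep}; 2:flau {Prep}; 3:vrour {Det,Verb}; 4:flau {Prep}; 5:flau {Prep}; 6:vrour {Det,Verb}; 7:flau {Prep}; 8:vrosk {Verb}; 9:klim {Conj,Det}; 10:vrosk {Verb}.
Word 3 cannot be Det — rule 1 would then fail for every completion. It is Verb.
Word 6 cannot be Det — rule 1 would then fail for every completion. It is Verb.
Word 9 cannot be Conj — rule 3 would then fail for every completion. It is Det.
The unique satisfying tagging is: Prep Prep Verb Prep Prep Verb Prep Verb Det Verb.
Check: rule 1 holds; rule 2 holds; rule 3 holds; rule 4 holds.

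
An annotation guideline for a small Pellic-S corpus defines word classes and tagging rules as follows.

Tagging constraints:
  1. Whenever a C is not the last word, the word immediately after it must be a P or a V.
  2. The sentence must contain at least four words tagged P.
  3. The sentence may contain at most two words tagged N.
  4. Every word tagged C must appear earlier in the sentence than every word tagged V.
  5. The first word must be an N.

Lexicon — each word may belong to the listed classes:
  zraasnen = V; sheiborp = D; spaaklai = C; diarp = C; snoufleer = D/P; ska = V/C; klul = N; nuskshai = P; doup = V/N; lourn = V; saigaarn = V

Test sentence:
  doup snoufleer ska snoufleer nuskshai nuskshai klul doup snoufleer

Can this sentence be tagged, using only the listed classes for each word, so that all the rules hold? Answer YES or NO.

Candidates per position — 1:doup {V,N}; 2:snoufleer {D,P}; 3:ska {V,C}; 4:snoufleer {D,P}; 5:nuskshai {P}; 6:nuskshai {P}; 7:klul {N}; 8:doup {V,N}; 9:snoufleer {D,P}.
One satisfying assignment: N P C P P P N V P.
Verifying each rule — rule 1 satisfied; rule 2 satisfied; rule 3 satisfied; rule 4 satisfied; rule 5 satisfied.

YES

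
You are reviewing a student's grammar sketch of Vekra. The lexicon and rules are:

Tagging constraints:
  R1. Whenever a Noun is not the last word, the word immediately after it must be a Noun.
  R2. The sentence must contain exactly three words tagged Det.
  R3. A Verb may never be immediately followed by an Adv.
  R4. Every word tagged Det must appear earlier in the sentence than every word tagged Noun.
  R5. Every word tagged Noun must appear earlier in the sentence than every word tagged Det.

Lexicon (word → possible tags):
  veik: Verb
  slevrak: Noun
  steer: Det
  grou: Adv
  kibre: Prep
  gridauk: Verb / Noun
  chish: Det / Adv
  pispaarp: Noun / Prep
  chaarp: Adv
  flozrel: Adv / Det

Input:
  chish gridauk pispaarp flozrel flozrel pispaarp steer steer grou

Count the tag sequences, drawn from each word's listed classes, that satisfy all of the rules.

3

Candidates per position — 1:chish {Det,Adv}; 2:gridauk {Verb,Noun}; 3:pispaarp {Noun,Prep}; 4:flozrel {Adv,Det}; 5:flozrel {Adv,Det}; 6:pispaarp {Noun,Prep}; 7:steer {Det}; 8:steer {Det}; 9:grou {Adv}.
There are 64 candidate sequences in total.
The sequences that satisfy every rule: Det Verb Prep Adv Adv Prep Det Det Adv; Adv Verb Prep Adv Det Prep Det Det Adv; Adv Verb Prep Det Adv Prep Det Det Adv.
Count = 3.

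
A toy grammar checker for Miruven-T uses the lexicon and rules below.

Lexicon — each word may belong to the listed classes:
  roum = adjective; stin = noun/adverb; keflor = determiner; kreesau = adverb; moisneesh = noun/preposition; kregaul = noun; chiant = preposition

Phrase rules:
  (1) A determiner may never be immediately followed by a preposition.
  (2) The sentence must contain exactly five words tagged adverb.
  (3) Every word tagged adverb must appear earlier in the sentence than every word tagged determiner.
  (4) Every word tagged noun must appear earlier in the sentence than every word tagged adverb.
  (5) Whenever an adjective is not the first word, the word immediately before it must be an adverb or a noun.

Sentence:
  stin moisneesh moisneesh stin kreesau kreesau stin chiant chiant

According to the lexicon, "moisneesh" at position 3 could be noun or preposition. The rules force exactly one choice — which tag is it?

Candidates per position — 1:stin {noun,adverb}; 2:moisneesh {noun,preposition}; 3:moisneesh {noun,preposition}; 4:stin {noun,adverb}; 5:kreesau {adverb}; 6:kreesau {adverb}; 7:stin {noun,adverb}; 8:chiant {preposition}; 9:chiant {preposition}.
If word 1 were noun, no tagging could satisfy rule 2; so word 1 is adverb.
If word 2 were noun, no tagging could satisfy rule 4; so word 2 is preposition.
If word 3 were noun, no tagging could satisfy rule 4; so word 3 is preposition.
If word 4 were noun, no tagging could satisfy rule 2; so word 4 is adverb.
If word 7 were noun, no tagging could satisfy rule 2; so word 7 is adverb.
So the tagging must be: adverb preposition preposition adverb adverb adverb adverb preposition preposition.
Rule-by-rule: rule 1 ✓; rule 2 ✓; rule 3 ✓; rule 4 ✓; rule 5 ✓.

preposition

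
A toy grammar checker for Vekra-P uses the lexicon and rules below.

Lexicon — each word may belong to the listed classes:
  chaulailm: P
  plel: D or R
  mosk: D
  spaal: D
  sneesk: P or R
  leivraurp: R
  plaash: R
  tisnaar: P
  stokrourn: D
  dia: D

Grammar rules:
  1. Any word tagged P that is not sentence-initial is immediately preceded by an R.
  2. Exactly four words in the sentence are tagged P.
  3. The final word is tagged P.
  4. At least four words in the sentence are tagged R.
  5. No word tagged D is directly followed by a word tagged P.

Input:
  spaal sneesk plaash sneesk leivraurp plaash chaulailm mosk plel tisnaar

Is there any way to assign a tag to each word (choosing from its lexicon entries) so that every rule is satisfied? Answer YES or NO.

NO

Candidates per position — 1:spaal {D}; 2:sneesk {P,R}; 3:plaash {R}; 4:sneesk {P,R}; 5:leivraurp {R}; 6:plaash {R}; 7:chaulailm {P}; 8:mosk {D}; 9:plel {D,R}; 10:tisnaar {P}.
Every candidate sequence violates at least one rule; no consistent tagging exists.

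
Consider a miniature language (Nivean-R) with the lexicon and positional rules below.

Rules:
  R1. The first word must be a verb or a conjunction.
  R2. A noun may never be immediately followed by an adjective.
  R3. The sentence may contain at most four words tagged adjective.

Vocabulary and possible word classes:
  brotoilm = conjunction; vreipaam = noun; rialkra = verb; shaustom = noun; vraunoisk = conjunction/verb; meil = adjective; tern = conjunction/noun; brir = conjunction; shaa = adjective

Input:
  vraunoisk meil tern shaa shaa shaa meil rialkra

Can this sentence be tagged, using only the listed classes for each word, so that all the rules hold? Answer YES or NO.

NO

Candidates per position — 1:vraunoisk {conjunction,verb}; 2:meil {adjective}; 3:tern {conjunction,noun}; 4:shaa {adjective}; 5:shaa {adjective}; 6:shaa {adjective}; 7:meil {adjective}; 8:rialkra {verb}.
Rule 3 cannot be satisfied by any choice of tags from the lexicon.
So there is no consistent tagging.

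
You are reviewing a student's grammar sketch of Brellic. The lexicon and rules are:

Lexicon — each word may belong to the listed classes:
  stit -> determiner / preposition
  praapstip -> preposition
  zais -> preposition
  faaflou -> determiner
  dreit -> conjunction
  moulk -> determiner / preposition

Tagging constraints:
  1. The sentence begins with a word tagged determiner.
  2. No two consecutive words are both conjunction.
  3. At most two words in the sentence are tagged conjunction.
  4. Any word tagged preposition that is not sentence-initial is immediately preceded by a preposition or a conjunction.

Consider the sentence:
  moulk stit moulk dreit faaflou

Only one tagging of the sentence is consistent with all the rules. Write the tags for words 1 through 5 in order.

determiner determiner determiner conjunction determiner

Candidates per position — 1:moulk {determiner,preposition}; 2:stit {determiner,preposition}; 3:moulk {determiner,preposition}; 4:dreit {conjunction}; 5:faaflou {determiner}.
Word 1 cannot be preposition — rule 1 would then fail for every completion. It is determiner.
Word 2 cannot be preposition — rule 4 would then fail for every completion. It is determiner.
Word 3 cannot be preposition — rule 4 would then fail for every completion. It is determiner.
That leaves exactly one tagging: determiner determiner determiner conjunction determiner.
Verifying each rule — rule 1 holds; rule 2 holds; rule 3 holds; rule 4 holds.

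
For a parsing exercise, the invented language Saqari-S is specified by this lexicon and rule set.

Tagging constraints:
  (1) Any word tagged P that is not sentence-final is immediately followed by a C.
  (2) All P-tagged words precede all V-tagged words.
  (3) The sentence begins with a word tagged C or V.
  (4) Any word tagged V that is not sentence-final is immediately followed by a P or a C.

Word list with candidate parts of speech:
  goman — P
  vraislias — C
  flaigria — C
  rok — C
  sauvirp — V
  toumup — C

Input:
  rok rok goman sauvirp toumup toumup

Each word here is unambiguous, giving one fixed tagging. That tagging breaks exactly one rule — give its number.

Fixed tagging: C C P V C C.
Rule check: R1 ✗, R2 ✓, R3 ✓, R4 ✓.
Only rule 1 fails.

1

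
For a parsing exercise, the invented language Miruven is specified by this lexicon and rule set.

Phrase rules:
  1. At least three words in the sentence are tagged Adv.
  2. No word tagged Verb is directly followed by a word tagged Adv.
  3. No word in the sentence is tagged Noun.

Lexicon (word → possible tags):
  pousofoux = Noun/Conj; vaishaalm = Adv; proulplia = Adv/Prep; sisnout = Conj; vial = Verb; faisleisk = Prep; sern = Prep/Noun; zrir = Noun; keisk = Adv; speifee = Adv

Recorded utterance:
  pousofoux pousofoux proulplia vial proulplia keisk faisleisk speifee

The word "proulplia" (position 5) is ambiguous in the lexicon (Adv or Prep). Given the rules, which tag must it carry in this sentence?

Prep

Candidates per position — 1:pousofoux {Noun,Conj}; 2:pousofoux {Noun,Conj}; 3:proulplia {Adv,Prep}; 4:vial {Verb}; 5:proulplia {Adv,Prep}; 6:keisk {Adv}; 7:faisleisk {Prep}; 8:speifee {Adv}.
If word 1 were Noun, no tagging could satisfy rule 3; so word 1 is Conj.
If word 2 were Noun, no tagging could satisfy rule 3; so word 2 is Conj.
If word 5 were Adv, no tagging could satisfy rule 2; so word 5 is Prep.
If word 3 were Prep, no tagging could satisfy rule 1; so word 3 is Adv.
The only consistent sequence is: Conj Conj Adv Verb Prep Adv Prep Adv.
Rule-by-rule: rule 1 satisfied; rule 2 satisfied; rule 3 satisfied.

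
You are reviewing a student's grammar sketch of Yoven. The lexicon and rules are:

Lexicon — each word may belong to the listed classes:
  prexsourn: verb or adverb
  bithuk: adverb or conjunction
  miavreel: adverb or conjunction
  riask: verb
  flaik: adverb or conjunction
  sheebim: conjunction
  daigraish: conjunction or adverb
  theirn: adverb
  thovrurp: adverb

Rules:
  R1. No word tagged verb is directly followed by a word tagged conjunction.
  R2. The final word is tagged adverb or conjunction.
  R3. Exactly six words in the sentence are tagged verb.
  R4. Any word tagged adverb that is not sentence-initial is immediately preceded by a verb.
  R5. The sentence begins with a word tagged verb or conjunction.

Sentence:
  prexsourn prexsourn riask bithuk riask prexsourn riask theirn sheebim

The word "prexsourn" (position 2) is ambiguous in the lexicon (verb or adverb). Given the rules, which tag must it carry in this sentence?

verb

Candidates per position — 1:prexsourn {verb,adverb}; 2:prexsourn {verb,adverb}; 3:riask {verb}; 4:bithuk {adverb,conjunction}; 5:riask {verb}; 6:prexsourn {verb,adverb}; 7:riask {verb}; 8:theirn {adverb}; 9:sheebim {conjunction}.
If word 1 were adverb, no tagging could satisfy rule 3; so word 1 is verb.
If word 2 were adverb, no tagging could satisfy rule 3; so word 2 is verb.
If word 4 were conjunction, no tagging could satisfy rule 1; so word 4 is adverb.
If word 6 were adverb, no tagging could satisfy rule 3; so word 6 is verb.
The only consistent sequence is: verb verb verb adverb verb verb verb adverb conjunction.
Verifying each rule — rule 1 ✓; rule 2 ✓; rule 3 ✓; rule 4 ✓; rule 5 ✓.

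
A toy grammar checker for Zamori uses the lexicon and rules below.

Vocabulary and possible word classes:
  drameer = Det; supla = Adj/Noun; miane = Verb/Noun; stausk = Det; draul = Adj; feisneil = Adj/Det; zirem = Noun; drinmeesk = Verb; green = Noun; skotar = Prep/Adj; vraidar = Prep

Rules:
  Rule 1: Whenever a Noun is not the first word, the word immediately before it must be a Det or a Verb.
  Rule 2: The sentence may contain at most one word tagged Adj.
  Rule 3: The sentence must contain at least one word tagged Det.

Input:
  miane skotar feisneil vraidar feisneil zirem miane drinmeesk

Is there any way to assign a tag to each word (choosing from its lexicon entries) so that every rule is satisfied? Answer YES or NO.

Candidates per position — 1:miane {Verb,Noun}; 2:skotar {Prep,Adj}; 3:feisneil {Adj,Det}; 4:vraidar {Prep}; 5:feisneil {Adj,Det}; 6:zirem {Noun}; 7:miane {Verb,Noun}; 8:drinmeesk {Verb}.
One satisfying assignment: Verb Prep Adj Prep Det Noun Verb Verb.
Rule-by-rule: rule 1 holds; rule 2 holds; rule 3 holds.

YES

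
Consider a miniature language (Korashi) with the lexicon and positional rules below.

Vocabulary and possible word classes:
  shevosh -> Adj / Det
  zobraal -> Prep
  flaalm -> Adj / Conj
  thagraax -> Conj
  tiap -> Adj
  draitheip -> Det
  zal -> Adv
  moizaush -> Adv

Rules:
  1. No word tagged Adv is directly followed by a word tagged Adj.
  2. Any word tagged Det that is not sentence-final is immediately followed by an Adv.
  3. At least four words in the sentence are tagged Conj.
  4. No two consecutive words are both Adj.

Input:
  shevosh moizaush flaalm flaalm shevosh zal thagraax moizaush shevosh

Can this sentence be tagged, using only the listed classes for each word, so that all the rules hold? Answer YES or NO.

NO

Candidates per position — 1:shevosh {Adj,Det}; 2:moizaush {Adv}; 3:flaalm {Adj,Conj}; 4:flaalm {Adj,Conj}; 5:shevosh {Adj,Det}; 6:zal {Adv}; 7:thagraax {Conj}; 8:moizaush {Adv}; 9:shevosh {Adj,Det}.
Rule 3 cannot be satisfied by any choice of tags from the lexicon.
So there is no consistent tagging.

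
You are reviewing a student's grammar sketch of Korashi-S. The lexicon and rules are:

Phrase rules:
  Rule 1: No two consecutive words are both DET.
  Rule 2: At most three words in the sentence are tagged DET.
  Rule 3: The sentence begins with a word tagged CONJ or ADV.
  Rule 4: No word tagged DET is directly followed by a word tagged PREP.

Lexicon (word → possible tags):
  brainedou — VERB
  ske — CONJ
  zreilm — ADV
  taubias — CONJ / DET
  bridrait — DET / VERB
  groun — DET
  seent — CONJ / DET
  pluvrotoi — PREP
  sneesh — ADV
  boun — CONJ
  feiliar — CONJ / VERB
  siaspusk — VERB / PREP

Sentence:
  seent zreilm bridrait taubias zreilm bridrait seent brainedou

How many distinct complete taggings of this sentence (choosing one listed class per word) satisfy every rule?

Candidates per position — 1:seent {CONJ,DET}; 2:zreilm {ADV}; 3:bridrait {DET,VERB}; 4:taubias {CONJ,DET}; 5:zreilm {ADV}; 6:bridrait {DET,VERB}; 7:seent {CONJ,DET}; 8:brainedou {VERB}.
There are 32 candidate sequences in total.
Checking each against the rules leaves 9 sequences.
Count = 9.

9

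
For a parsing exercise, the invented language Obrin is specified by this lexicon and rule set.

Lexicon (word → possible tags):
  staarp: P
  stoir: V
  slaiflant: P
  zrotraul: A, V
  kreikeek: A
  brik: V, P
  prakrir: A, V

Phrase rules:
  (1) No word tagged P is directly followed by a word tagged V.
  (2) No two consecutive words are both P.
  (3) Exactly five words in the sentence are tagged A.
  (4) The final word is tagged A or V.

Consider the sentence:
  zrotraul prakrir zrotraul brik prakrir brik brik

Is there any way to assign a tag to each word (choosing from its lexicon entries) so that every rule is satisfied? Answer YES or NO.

NO

Candidates per position — 1:zrotraul {A,V}; 2:prakrir {A,V}; 3:zrotraul {A,V}; 4:brik {V,P}; 5:prakrir {A,V}; 6:brik {V,P}; 7:brik {V,P}.
Rule 3 cannot be satisfied by any choice of tags from the lexicon.
So there is no consistent tagging.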